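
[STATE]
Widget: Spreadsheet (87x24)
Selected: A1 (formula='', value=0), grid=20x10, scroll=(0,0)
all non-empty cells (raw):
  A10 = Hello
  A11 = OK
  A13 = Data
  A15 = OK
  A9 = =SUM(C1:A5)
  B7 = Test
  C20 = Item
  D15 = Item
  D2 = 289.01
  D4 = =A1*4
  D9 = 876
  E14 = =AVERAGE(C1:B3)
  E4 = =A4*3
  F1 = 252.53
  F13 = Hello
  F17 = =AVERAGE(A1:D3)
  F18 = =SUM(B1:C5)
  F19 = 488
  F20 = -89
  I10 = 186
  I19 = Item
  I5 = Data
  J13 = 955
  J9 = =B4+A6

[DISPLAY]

A1:                                                                                    
       A       B       C       D       E       F       G       H       I       J       
---------------------------------------------------------------------------------------
  1      [0]       0       0       0       0  252.53       0       0       0       0   
  2        0       0       0  289.01       0       0       0       0       0       0   
  3        0       0       0       0       0       0       0       0       0       0   
  4        0       0       0       0       0       0       0       0       0       0   
  5        0       0       0       0       0       0       0       0Data           0   
  6        0       0       0       0       0       0       0       0       0       0   
  7        0Test           0       0       0       0       0       0       0       0   
  8        0       0       0       0       0       0       0       0       0       0   
  9        0       0       0     876       0       0       0       0       0       0   
 10 Hello          0       0       0       0       0       0       0     186       0   
 11 OK             0       0       0       0       0       0       0       0       0   
 12        0       0       0       0       0       0       0       0       0       0   
 13 Data           0       0       0       0Hello          0       0       0     955   
 14        0       0       0       0       0       0       0       0       0       0   
 15 OK             0       0Item           0       0       0       0       0       0   
 16        0       0       0       0       0       0       0       0       0       0   
 17        0       0       0       0       0   24.08       0       0       0       0   
 18        0       0       0       0       0       0       0       0       0       0   
 19        0       0       0       0       0     488       0       0Item           0   
 20        0       0Item           0       0     -89       0       0       0       0   
                                                                                       


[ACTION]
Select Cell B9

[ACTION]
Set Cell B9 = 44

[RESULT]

B9: 44                                                                                 
       A       B       C       D       E       F       G       H       I       J       
---------------------------------------------------------------------------------------
  1        0       0       0       0       0  252.53       0       0       0       0   
  2        0       0       0  289.01       0       0       0       0       0       0   
  3        0       0       0       0       0       0       0       0       0       0   
  4        0       0       0       0       0       0       0       0       0       0   
  5        0       0       0       0       0       0       0       0Data           0   
  6        0       0       0       0       0       0       0       0       0       0   
  7        0Test           0       0       0       0       0       0       0       0   
  8        0       0       0       0       0       0       0       0       0       0   
  9        0    [44]       0     876       0       0       0       0       0       0   
 10 Hello          0       0       0       0       0       0       0     186       0   
 11 OK             0       0       0       0       0       0       0       0       0   
 12        0       0       0       0       0       0       0       0       0       0   
 13 Data           0       0       0       0Hello          0       0       0     955   
 14        0       0       0       0       0       0       0       0       0       0   
 15 OK             0       0Item           0       0       0       0       0       0   
 16        0       0       0       0       0       0       0       0       0       0   
 17        0       0       0       0       0   24.08       0       0       0       0   
 18        0       0       0       0       0       0       0       0       0       0   
 19        0       0       0       0       0     488       0       0Item           0   
 20        0       0Item           0       0     -89       0       0       0       0   
                                                                                       


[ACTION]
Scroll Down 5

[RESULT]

B9: 44                                                                                 
       A       B       C       D       E       F       G       H       I       J       
---------------------------------------------------------------------------------------
  6        0       0       0       0       0       0       0       0       0       0   
  7        0Test           0       0       0       0       0       0       0       0   
  8        0       0       0       0       0       0       0       0       0       0   
  9        0    [44]       0     876       0       0       0       0       0       0   
 10 Hello          0       0       0       0       0       0       0     186       0   
 11 OK             0       0       0       0       0       0       0       0       0   
 12        0       0       0       0       0       0       0       0       0       0   
 13 Data           0       0       0       0Hello          0       0       0     955   
 14        0       0       0       0       0       0       0       0       0       0   
 15 OK             0       0Item           0       0       0       0       0       0   
 16        0       0       0       0       0       0       0       0       0       0   
 17        0       0       0       0       0   24.08       0       0       0       0   
 18        0       0       0       0       0       0       0       0       0       0   
 19        0       0       0       0       0     488       0       0Item           0   
 20        0       0Item           0       0     -89       0       0       0       0   
                                                                                       
                                                                                       
                                                                                       
                                                                                       
                                                                                       
                                                                                       


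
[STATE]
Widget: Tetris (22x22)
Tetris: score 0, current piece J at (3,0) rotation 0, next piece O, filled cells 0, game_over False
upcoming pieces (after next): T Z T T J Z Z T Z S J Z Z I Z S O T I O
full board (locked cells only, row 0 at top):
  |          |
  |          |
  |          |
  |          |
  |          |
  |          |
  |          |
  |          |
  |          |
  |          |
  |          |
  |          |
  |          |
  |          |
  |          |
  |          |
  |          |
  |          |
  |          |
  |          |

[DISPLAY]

   █      │Next:      
   ███    │▓▓         
          │▓▓         
          │           
          │           
          │           
          │Score:     
          │0          
          │           
          │           
          │           
          │           
          │           
          │           
          │           
          │           
          │           
          │           
          │           
          │           
          │           
          │           


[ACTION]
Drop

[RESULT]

          │Next:      
   █      │▓▓         
   ███    │▓▓         
          │           
          │           
          │           
          │Score:     
          │0          
          │           
          │           
          │           
          │           
          │           
          │           
          │           
          │           
          │           
          │           
          │           
          │           
          │           
          │           


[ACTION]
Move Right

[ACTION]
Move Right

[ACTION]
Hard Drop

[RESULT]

    ▓▓    │Next:      
    ▓▓    │ ▒         
          │▒▒▒        
          │           
          │           
          │           
          │Score:     
          │0          
          │           
          │           
          │           
          │           
          │           
          │           
          │           
          │           
          │           
          │           
     █    │           
     ███  │           
          │           
          │           


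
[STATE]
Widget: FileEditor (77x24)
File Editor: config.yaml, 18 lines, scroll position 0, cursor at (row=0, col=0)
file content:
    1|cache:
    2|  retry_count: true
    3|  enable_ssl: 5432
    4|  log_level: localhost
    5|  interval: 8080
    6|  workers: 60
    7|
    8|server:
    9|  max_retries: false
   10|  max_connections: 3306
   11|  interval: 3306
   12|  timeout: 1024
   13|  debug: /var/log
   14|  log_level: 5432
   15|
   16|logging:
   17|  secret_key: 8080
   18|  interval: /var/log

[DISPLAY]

█ache:                                                                      ▲
  retry_count: true                                                         █
  enable_ssl: 5432                                                          ░
  log_level: localhost                                                      ░
  interval: 8080                                                            ░
  workers: 60                                                               ░
                                                                            ░
server:                                                                     ░
  max_retries: false                                                        ░
  max_connections: 3306                                                     ░
  interval: 3306                                                            ░
  timeout: 1024                                                             ░
  debug: /var/log                                                           ░
  log_level: 5432                                                           ░
                                                                            ░
logging:                                                                    ░
  secret_key: 8080                                                          ░
  interval: /var/log                                                        ░
                                                                            ░
                                                                            ░
                                                                            ░
                                                                            ░
                                                                            ░
                                                                            ▼


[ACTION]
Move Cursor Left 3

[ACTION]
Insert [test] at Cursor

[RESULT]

test█ache:                                                                  ▲
  retry_count: true                                                         █
  enable_ssl: 5432                                                          ░
  log_level: localhost                                                      ░
  interval: 8080                                                            ░
  workers: 60                                                               ░
                                                                            ░
server:                                                                     ░
  max_retries: false                                                        ░
  max_connections: 3306                                                     ░
  interval: 3306                                                            ░
  timeout: 1024                                                             ░
  debug: /var/log                                                           ░
  log_level: 5432                                                           ░
                                                                            ░
logging:                                                                    ░
  secret_key: 8080                                                          ░
  interval: /var/log                                                        ░
                                                                            ░
                                                                            ░
                                                                            ░
                                                                            ░
                                                                            ░
                                                                            ▼


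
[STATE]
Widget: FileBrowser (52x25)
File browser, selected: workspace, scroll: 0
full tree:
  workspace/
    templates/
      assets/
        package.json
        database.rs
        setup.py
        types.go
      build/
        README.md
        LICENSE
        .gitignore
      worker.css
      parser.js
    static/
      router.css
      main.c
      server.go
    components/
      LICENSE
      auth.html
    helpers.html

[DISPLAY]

> [-] workspace/                                    
    [+] templates/                                  
    [+] static/                                     
    [+] components/                                 
    helpers.html                                    
                                                    
                                                    
                                                    
                                                    
                                                    
                                                    
                                                    
                                                    
                                                    
                                                    
                                                    
                                                    
                                                    
                                                    
                                                    
                                                    
                                                    
                                                    
                                                    
                                                    


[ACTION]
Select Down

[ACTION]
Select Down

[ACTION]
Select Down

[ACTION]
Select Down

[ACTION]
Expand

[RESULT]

  [-] workspace/                                    
    [+] templates/                                  
    [+] static/                                     
    [+] components/                                 
  > helpers.html                                    
                                                    
                                                    
                                                    
                                                    
                                                    
                                                    
                                                    
                                                    
                                                    
                                                    
                                                    
                                                    
                                                    
                                                    
                                                    
                                                    
                                                    
                                                    
                                                    
                                                    


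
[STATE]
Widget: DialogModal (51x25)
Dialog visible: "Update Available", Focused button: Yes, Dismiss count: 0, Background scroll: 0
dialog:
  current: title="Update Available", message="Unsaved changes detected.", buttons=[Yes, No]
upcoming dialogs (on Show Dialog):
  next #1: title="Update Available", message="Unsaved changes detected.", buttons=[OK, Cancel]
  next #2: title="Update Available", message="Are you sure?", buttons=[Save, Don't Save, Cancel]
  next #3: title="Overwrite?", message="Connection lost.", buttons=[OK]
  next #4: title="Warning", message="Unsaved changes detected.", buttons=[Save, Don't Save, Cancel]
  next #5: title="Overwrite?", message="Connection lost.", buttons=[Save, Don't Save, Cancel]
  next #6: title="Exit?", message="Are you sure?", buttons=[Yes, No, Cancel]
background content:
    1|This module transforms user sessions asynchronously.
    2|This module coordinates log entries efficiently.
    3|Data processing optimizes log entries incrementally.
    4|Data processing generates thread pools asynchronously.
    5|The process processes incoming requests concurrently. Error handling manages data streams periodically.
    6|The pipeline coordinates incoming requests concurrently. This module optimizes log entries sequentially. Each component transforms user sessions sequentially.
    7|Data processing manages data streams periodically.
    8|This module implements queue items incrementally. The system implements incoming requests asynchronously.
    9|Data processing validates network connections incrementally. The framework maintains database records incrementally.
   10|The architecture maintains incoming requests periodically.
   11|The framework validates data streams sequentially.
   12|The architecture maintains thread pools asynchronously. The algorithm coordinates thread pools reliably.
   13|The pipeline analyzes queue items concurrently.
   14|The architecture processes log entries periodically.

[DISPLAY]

This module transforms user sessions asynchronously
This module coordinates log entries efficiently.   
Data processing optimizes log entries incrementally
Data processing generates thread pools asynchronous
The process processes incoming requests concurrentl
The pipeline coordinates incoming requests concurre
Data processing manages data streams periodically. 
This module implements queue items incrementally. T
Data processing validates network connections incre
The architecture maintains incoming requests period
The framewo┌───────────────────────────┐uentially. 
The archite│      Update Available     │asynchronou
The pipelin│ Unsaved changes detected. │rently.    
The archite│         [Yes]  No         │eriodically
           └───────────────────────────┘           
                                                   
                                                   
                                                   
                                                   
                                                   
                                                   
                                                   
                                                   
                                                   
                                                   


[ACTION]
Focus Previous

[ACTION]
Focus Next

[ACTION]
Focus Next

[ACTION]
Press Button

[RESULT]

This module transforms user sessions asynchronously
This module coordinates log entries efficiently.   
Data processing optimizes log entries incrementally
Data processing generates thread pools asynchronous
The process processes incoming requests concurrentl
The pipeline coordinates incoming requests concurre
Data processing manages data streams periodically. 
This module implements queue items incrementally. T
Data processing validates network connections incre
The architecture maintains incoming requests period
The framework validates data streams sequentially. 
The architecture maintains thread pools asynchronou
The pipeline analyzes queue items concurrently.    
The architecture processes log entries periodically
                                                   
                                                   
                                                   
                                                   
                                                   
                                                   
                                                   
                                                   
                                                   
                                                   
                                                   


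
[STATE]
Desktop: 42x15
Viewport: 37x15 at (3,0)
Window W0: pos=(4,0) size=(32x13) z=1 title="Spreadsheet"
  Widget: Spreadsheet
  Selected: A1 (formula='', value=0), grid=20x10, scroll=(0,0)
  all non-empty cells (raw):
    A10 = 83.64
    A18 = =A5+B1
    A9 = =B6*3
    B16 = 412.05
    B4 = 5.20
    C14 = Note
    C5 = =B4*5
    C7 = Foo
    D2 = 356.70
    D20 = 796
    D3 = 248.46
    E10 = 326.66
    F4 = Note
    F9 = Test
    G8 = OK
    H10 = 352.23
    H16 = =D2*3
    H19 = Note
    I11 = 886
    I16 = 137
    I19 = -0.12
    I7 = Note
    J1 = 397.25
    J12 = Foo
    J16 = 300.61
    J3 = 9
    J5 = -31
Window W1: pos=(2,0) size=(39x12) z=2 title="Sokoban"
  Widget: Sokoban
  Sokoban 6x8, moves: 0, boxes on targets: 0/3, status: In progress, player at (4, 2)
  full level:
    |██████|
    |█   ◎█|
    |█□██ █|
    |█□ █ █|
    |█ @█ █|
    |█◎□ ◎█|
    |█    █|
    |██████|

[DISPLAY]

━━━━━━━━━━━━━━━━━━━━━━━━━━━━━━━━━━━━━
 Sokoban                             
─────────────────────────────────────
██████                               
█   ◎█                               
█□██ █                               
█□ █ █                               
█ @█ █                               
█◎□ ◎█                               
█    █                               
██████                               
━━━━━━━━━━━━━━━━━━━━━━━━━━━━━━━━━━━━━
 ┗━━━━━━━━━━━━━━━━━━━━━━━━━━━━━━┛    
                                     
                                     


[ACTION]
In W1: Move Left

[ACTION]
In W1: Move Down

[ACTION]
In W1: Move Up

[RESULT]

━━━━━━━━━━━━━━━━━━━━━━━━━━━━━━━━━━━━━
 Sokoban                             
─────────────────────────────────────
██████                               
█   ◎█                               
█□██ █                               
█□ █ █                               
█@ █ █                               
█◎□ ◎█                               
█    █                               
██████                               
━━━━━━━━━━━━━━━━━━━━━━━━━━━━━━━━━━━━━
 ┗━━━━━━━━━━━━━━━━━━━━━━━━━━━━━━┛    
                                     
                                     


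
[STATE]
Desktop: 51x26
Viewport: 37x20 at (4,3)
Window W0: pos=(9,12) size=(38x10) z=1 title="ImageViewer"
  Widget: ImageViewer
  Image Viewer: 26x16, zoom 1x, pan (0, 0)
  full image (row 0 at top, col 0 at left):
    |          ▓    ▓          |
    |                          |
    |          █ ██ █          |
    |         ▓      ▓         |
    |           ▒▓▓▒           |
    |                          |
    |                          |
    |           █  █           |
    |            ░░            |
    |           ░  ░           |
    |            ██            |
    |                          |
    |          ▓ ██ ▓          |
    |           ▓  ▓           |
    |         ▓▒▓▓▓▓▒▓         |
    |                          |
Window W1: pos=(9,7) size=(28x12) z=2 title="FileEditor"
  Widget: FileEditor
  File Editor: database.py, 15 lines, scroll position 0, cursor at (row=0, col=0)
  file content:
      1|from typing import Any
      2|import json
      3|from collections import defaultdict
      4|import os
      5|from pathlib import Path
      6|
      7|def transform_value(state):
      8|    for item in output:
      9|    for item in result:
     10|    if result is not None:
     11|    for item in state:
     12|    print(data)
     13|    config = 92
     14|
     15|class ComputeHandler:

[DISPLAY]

                                     
                                     
                                     
                                     
     ┏━━━━━━━━━━━━━━━━━━━━━━━━━━┓    
     ┃ FileEditor               ┃    
     ┠──────────────────────────┨    
     ┃█rom typing import Any   ▲┃    
     ┃import json              █┃    
     ┃from collections import d░┃━━━━
     ┃import os                ░┃    
     ┃from pathlib import Path ░┃────
     ┃                         ░┃    
     ┃def transform_value(state░┃    
     ┃    for item in output:  ▼┃    
     ┗━━━━━━━━━━━━━━━━━━━━━━━━━━┛    
     ┃           ▒▓▓▒                
     ┃                               
     ┗━━━━━━━━━━━━━━━━━━━━━━━━━━━━━━━
                                     


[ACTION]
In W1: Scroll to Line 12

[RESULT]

                                     
                                     
                                     
                                     
     ┏━━━━━━━━━━━━━━━━━━━━━━━━━━┓    
     ┃ FileEditor               ┃    
     ┠──────────────────────────┨    
     ┃    for item in output:  ▲┃    
     ┃    for item in result:  ░┃    
     ┃    if result is not None░┃━━━━
     ┃    for item in state:   ░┃    
     ┃    print(data)          ░┃────
     ┃    config = 92          ░┃    
     ┃                         █┃    
     ┃class ComputeHandler:    ▼┃    
     ┗━━━━━━━━━━━━━━━━━━━━━━━━━━┛    
     ┃           ▒▓▓▒                
     ┃                               
     ┗━━━━━━━━━━━━━━━━━━━━━━━━━━━━━━━
                                     


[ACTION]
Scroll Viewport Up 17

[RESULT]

                                     
                                     
                                     
                                     
                                     
                                     
                                     
     ┏━━━━━━━━━━━━━━━━━━━━━━━━━━┓    
     ┃ FileEditor               ┃    
     ┠──────────────────────────┨    
     ┃    for item in output:  ▲┃    
     ┃    for item in result:  ░┃    
     ┃    if result is not None░┃━━━━
     ┃    for item in state:   ░┃    
     ┃    print(data)          ░┃────
     ┃    config = 92          ░┃    
     ┃                         █┃    
     ┃class ComputeHandler:    ▼┃    
     ┗━━━━━━━━━━━━━━━━━━━━━━━━━━┛    
     ┃           ▒▓▓▒                


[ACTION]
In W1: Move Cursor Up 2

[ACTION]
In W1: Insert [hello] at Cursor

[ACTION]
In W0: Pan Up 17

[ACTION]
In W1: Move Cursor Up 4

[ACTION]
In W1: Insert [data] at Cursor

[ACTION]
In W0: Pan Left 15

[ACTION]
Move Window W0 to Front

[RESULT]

                                     
                                     
                                     
                                     
                                     
                                     
                                     
     ┏━━━━━━━━━━━━━━━━━━━━━━━━━━┓    
     ┃ FileEditor               ┃    
     ┠──────────────────────────┨    
     ┃    for item in output:  ▲┃    
     ┃    for item in result:  ░┃    
     ┏━━━━━━━━━━━━━━━━━━━━━━━━━━━━━━━
     ┃ ImageViewer                   
     ┠───────────────────────────────
     ┃          ▓    ▓               
     ┃                               
     ┃          █ ██ █               
     ┃         ▓      ▓              
     ┃           ▒▓▓▒                


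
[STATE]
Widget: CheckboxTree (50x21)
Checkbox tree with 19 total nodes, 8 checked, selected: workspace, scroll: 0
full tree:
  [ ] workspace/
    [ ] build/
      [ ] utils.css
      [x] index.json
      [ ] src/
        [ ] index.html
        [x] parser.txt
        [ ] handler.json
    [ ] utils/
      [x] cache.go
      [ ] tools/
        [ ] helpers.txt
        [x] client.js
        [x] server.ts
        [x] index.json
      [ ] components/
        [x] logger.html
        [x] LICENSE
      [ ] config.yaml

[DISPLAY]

>[-] workspace/                                   
   [-] build/                                     
     [ ] utils.css                                
     [x] index.json                               
     [-] src/                                     
       [ ] index.html                             
       [x] parser.txt                             
       [ ] handler.json                           
   [-] utils/                                     
     [x] cache.go                                 
     [-] tools/                                   
       [ ] helpers.txt                            
       [x] client.js                              
       [x] server.ts                              
       [x] index.json                             
     [x] components/                              
       [x] logger.html                            
       [x] LICENSE                                
     [ ] config.yaml                              
                                                  
                                                  


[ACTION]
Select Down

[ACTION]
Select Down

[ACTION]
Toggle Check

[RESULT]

 [-] workspace/                                   
   [-] build/                                     
>    [x] utils.css                                
     [x] index.json                               
     [-] src/                                     
       [ ] index.html                             
       [x] parser.txt                             
       [ ] handler.json                           
   [-] utils/                                     
     [x] cache.go                                 
     [-] tools/                                   
       [ ] helpers.txt                            
       [x] client.js                              
       [x] server.ts                              
       [x] index.json                             
     [x] components/                              
       [x] logger.html                            
       [x] LICENSE                                
     [ ] config.yaml                              
                                                  
                                                  


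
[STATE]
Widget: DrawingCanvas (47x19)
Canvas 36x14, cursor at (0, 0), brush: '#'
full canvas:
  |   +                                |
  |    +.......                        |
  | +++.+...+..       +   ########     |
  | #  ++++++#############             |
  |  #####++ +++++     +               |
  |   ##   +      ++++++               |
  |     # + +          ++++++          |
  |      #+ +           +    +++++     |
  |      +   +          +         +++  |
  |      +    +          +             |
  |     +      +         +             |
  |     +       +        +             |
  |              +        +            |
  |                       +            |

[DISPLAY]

+  +                                           
    +.......                                   
 +++.+...+..       +   ########                
 #  ++++++#############                        
  #####++ +++++     +                          
   ##   +      ++++++                          
     # + +          ++++++                     
      #+ +           +    +++++                
      +   +          +         +++             
      +    +          +                        
     +      +         +                        
     +       +        +                        
              +        +                       
                       +                       
                                               
                                               
                                               
                                               
                                               


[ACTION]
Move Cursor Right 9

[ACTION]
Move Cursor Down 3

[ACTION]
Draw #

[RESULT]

   +                                           
    +.......                                   
 +++.+...+..       +   ########                
 #  +++++##############                        
  #####++ +++++     +                          
   ##   +      ++++++                          
     # + +          ++++++                     
      #+ +           +    +++++                
      +   +          +         +++             
      +    +          +                        
     +      +         +                        
     +       +        +                        
              +        +                       
                       +                       
                                               
                                               
                                               
                                               
                                               


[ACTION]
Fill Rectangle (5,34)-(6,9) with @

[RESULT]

   +                                           
    +.......                                   
 +++.+...+..       +   ########                
 #  +++++##############                        
  #####++ +++++     +                          
   ##   +@@@@@@@@@@@@@@@@@@@@@@@@@@            
     # + @@@@@@@@@@@@@@@@@@@@@@@@@@            
      #+ +           +    +++++                
      +   +          +         +++             
      +    +          +                        
     +      +         +                        
     +       +        +                        
              +        +                       
                       +                       
                                               
                                               
                                               
                                               
                                               


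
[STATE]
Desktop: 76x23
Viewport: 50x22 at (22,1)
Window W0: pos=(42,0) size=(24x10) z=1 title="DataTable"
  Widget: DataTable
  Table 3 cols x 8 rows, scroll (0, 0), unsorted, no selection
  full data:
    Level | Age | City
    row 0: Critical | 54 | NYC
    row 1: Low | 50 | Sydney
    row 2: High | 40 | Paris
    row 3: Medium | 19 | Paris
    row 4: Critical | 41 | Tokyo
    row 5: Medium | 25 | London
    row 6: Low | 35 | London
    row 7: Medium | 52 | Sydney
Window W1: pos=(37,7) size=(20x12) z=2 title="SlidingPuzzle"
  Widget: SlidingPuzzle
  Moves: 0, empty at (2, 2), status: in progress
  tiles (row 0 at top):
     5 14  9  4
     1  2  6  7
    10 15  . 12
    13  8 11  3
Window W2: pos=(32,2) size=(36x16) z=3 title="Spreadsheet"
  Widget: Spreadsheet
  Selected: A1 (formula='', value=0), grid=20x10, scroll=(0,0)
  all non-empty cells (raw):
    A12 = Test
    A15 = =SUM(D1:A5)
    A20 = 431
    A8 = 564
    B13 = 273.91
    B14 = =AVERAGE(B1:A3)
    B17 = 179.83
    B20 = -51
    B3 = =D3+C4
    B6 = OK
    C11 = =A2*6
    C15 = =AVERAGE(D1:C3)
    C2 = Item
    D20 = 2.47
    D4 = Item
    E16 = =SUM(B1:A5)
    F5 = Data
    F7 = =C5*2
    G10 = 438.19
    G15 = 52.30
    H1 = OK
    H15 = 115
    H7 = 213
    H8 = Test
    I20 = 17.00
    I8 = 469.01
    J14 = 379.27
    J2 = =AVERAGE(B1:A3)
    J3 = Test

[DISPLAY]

                    ┃ DataTable            ┃      
          ┏━━━━━━━━━━━━━━━━━━━━━━━━━━━━━━━━━━┓    
          ┃ Spreadsheet                      ┃    
          ┠──────────────────────────────────┨    
          ┃A1:                               ┃    
          ┃       A       B       C       D  ┃    
          ┃----------------------------------┃    
          ┃  1      [0]       0       0      ┃    
          ┃  2        0       0Item          ┃    
          ┃  3        0       0       0      ┃    
          ┃  4        0       0       0Item  ┃    
          ┃  5        0       0       0      ┃    
          ┃  6        0OK             0      ┃    
          ┃  7        0       0       0      ┃    
          ┃  8      564       0       0      ┃    
          ┃  9        0       0       0      ┃    
          ┗━━━━━━━━━━━━━━━━━━━━━━━━━━━━━━━━━━┛    
               ┗━━━━━━━━━━━━━━━━━━┛               
                                                  
                                                  
                                                  
                                                  


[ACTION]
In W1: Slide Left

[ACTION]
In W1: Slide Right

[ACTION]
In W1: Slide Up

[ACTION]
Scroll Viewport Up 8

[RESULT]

                    ┏━━━━━━━━━━━━━━━━━━━━━━┓      
                    ┃ DataTable            ┃      
          ┏━━━━━━━━━━━━━━━━━━━━━━━━━━━━━━━━━━┓    
          ┃ Spreadsheet                      ┃    
          ┠──────────────────────────────────┨    
          ┃A1:                               ┃    
          ┃       A       B       C       D  ┃    
          ┃----------------------------------┃    
          ┃  1      [0]       0       0      ┃    
          ┃  2        0       0Item          ┃    
          ┃  3        0       0       0      ┃    
          ┃  4        0       0       0Item  ┃    
          ┃  5        0       0       0      ┃    
          ┃  6        0OK             0      ┃    
          ┃  7        0       0       0      ┃    
          ┃  8      564       0       0      ┃    
          ┃  9        0       0       0      ┃    
          ┗━━━━━━━━━━━━━━━━━━━━━━━━━━━━━━━━━━┛    
               ┗━━━━━━━━━━━━━━━━━━┛               
                                                  
                                                  
                                                  
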